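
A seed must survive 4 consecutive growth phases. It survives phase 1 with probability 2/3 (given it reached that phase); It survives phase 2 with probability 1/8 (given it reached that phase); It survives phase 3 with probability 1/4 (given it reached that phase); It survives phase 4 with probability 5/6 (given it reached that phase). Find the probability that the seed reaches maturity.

5/288

The events are sequential, so multiply the conditional probabilities:
P = 2/3 × 1/8 × 1/4 × 5/6 = 10/576 = 5/288.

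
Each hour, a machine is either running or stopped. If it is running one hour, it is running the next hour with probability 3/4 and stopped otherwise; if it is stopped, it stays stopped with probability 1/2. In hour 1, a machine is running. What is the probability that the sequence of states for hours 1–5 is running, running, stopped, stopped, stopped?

Hour 1 is given. For each transition, use the conditional probability from the current state:
P(running | running) = 3/4; P(stopped | running) = 1/4; P(stopped | stopped) = 1/2; P(stopped | stopped) = 1/2.
P = 3/4 × 1/4 × 1/2 × 1/2 = 3/64.

3/64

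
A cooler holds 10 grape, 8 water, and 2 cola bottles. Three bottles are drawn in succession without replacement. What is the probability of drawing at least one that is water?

46/57

P(no water) = 12/20 × 11/19 × 10/18 = 1320/6840 = 11/57.
P(at least one) = 1 − 11/57 = 46/57.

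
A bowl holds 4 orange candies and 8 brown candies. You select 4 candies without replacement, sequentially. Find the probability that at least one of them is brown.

494/495

P(no brown) = 4/12 × 3/11 × 2/10 × 1/9 = 24/11880 = 1/495.
P(at least one) = 1 − 1/495 = 494/495.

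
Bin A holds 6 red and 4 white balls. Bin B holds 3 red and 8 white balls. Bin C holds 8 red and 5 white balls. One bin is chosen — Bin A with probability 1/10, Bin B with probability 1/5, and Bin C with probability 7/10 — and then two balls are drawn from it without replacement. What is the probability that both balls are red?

2113/7150

From Bin A: P(both red) = (6/10)(5/9) = 1/3.
From Bin B: P(both red) = (3/11)(2/10) = 3/55.
From Bin C: P(both red) = (8/13)(7/12) = 14/39.
Total probability = (1/10)(1/3) + (1/5)(3/55) + (7/10)(14/39) = 2113/7150.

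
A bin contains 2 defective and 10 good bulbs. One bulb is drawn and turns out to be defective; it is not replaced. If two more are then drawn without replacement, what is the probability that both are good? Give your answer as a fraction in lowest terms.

9/11

With the first bulb removed, 10 good remain out of 11.
P = 10/11 × 9/10 = 90/110 = 9/11.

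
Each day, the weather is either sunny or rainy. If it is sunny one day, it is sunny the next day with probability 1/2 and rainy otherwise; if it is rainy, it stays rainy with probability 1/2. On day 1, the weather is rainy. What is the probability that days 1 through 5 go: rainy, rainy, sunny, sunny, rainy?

Day 1 is given. For each transition, use the conditional probability from the current state:
P(rainy | rainy) = 1/2; P(sunny | rainy) = 1/2; P(sunny | sunny) = 1/2; P(rainy | sunny) = 1/2.
P = 1/2 × 1/2 × 1/2 × 1/2 = 1/16.

1/16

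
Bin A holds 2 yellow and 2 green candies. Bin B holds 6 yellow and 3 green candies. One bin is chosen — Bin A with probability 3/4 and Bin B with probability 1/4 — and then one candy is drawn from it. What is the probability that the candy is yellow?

From Bin A: P(yellow) = 2/4.
From Bin B: P(yellow) = 6/9.
Total probability = (3/4)(2/4) + (1/4)(6/9) = 13/24.

13/24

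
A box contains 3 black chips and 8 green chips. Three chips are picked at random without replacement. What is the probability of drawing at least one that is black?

109/165

P(no black) = 8/11 × 7/10 × 6/9 = 336/990 = 56/165.
P(at least one) = 1 − 56/165 = 109/165.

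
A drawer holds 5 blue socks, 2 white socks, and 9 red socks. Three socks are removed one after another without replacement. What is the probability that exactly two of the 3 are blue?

One ordering (blue drawn first) has probability 5/16 × 4/15 × 11/14 = 220/3360 = 11/168.
There are C(3,2) = 3 such orderings, each equally likely, so P = 3 × 11/168 = 11/56.

11/56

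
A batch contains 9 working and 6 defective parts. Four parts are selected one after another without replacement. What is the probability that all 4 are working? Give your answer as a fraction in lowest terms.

6/65

P(every draw is working) = 9/15 × 8/14 × 7/13 × 6/12 = 3024/32760 = 6/65.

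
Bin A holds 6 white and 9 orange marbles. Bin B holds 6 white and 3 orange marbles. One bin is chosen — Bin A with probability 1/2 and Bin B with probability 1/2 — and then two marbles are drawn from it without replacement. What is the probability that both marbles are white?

From Bin A: P(both white) = (6/15)(5/14) = 1/7.
From Bin B: P(both white) = (6/9)(5/8) = 5/12.
Total probability = (1/2)(1/7) + (1/2)(5/12) = 47/168.

47/168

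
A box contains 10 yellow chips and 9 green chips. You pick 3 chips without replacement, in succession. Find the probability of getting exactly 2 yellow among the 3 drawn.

One ordering (yellow drawn first) has probability 10/19 × 9/18 × 9/17 = 810/5814 = 45/323.
There are C(3,2) = 3 such orderings, each equally likely, so P = 3 × 45/323 = 135/323.

135/323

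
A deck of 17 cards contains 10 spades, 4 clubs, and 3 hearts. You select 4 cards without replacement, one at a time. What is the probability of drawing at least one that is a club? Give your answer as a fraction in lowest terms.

333/476

P(no clubs) = 13/17 × 12/16 × 11/15 × 10/14 = 17160/57120 = 143/476.
P(at least one) = 1 − 143/476 = 333/476.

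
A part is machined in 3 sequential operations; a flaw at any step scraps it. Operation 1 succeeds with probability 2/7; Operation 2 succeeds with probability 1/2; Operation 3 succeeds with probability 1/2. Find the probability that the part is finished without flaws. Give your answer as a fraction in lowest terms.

1/14

The events are sequential, so multiply the conditional probabilities:
P = 2/7 × 1/2 × 1/2 = 2/28 = 1/14.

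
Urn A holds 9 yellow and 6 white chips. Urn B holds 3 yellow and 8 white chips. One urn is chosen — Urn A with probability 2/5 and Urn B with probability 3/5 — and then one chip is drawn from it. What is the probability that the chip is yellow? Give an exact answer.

111/275

From Urn A: P(yellow) = 9/15.
From Urn B: P(yellow) = 3/11.
Total probability = (2/5)(9/15) + (3/5)(3/11) = 111/275.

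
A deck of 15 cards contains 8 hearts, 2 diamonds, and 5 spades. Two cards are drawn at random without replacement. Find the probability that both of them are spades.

2/21

P(all spades) = 5/15 × 4/14 = 20/210 = 2/21.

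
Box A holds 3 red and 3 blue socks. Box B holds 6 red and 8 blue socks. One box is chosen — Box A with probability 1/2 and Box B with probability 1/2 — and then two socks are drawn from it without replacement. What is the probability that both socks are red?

From Box A: P(both red) = (3/6)(2/5) = 1/5.
From Box B: P(both red) = (6/14)(5/13) = 15/91.
Total probability = (1/2)(1/5) + (1/2)(15/91) = 83/455.

83/455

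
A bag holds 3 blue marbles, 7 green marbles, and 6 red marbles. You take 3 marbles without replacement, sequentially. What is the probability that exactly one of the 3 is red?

27/56

One ordering (red drawn first) has probability 6/16 × 10/15 × 9/14 = 540/3360 = 9/56.
There are C(3,1) = 3 such orderings, each equally likely, so P = 3 × 9/56 = 27/56.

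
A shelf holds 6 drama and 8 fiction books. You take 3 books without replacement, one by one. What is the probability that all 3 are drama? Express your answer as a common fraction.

P(every draw is drama) = 6/14 × 5/13 × 4/12 = 120/2184 = 5/91.

5/91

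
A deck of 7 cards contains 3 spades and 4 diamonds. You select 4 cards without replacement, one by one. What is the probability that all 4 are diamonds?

1/35

P = 4/7 × 3/6 × 2/5 × 1/4 = 24/840 = 1/35.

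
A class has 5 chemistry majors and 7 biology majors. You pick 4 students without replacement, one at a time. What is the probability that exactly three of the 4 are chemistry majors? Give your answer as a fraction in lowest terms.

One ordering (chemistry majors drawn first) has probability 5/12 × 4/11 × 3/10 × 7/9 = 420/11880 = 7/198.
There are C(4,3) = 4 such orderings, each equally likely, so P = 4 × 7/198 = 14/99.

14/99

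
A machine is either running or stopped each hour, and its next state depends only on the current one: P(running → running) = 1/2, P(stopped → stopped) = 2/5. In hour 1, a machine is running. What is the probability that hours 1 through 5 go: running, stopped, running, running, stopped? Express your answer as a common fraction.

Hour 1 is given. For each transition, use the conditional probability from the current state:
P(stopped | running) = 1/2; P(running | stopped) = 3/5; P(running | running) = 1/2; P(stopped | running) = 1/2.
P = 1/2 × 3/5 × 1/2 × 1/2 = 3/40.

3/40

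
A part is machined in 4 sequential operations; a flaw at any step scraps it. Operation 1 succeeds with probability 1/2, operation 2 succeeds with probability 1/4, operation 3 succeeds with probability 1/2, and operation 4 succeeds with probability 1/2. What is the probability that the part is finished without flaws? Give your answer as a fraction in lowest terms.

Multiplying along the chain,
P = 1/2 × 1/4 × 1/2 × 1/2 = 1/32.

1/32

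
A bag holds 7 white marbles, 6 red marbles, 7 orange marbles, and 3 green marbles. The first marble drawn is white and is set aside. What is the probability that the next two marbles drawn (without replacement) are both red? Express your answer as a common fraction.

After the first draw, 6 of the remaining 22 marbles are red.
P = 6/22 × 5/21 = 30/462 = 5/77.

5/77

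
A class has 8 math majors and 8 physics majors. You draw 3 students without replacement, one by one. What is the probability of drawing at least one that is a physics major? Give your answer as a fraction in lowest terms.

P(no physics majors) = 8/16 × 7/15 × 6/14 = 336/3360 = 1/10.
P(at least one) = 1 − 1/10 = 9/10.

9/10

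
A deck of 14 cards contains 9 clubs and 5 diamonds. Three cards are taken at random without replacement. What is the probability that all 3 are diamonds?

P = 5/14 × 4/13 × 3/12 = 60/2184 = 5/182.

5/182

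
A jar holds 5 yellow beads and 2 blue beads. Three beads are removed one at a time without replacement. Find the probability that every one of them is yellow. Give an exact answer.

2/7

P(all yellow) = 5/7 × 4/6 × 3/5 = 60/210 = 2/7.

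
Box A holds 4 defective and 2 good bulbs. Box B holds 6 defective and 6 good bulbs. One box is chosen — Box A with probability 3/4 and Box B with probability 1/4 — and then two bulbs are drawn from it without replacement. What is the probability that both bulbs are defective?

From Box A: P(both defective) = (4/6)(3/5) = 2/5.
From Box B: P(both defective) = (6/12)(5/11) = 5/22.
Total probability = (3/4)(2/5) + (1/4)(5/22) = 157/440.

157/440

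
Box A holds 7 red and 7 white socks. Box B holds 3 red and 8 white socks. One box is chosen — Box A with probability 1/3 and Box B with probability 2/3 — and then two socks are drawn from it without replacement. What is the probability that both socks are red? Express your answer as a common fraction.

From Box A: P(both red) = (7/14)(6/13) = 3/13.
From Box B: P(both red) = (3/11)(2/10) = 3/55.
Total probability = (1/3)(3/13) + (2/3)(3/55) = 81/715.

81/715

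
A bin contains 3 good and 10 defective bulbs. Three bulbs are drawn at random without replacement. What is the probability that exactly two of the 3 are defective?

One ordering (defective drawn first) has probability 10/13 × 9/12 × 3/11 = 270/1716 = 45/286.
There are C(3,2) = 3 such orderings, each equally likely, so P = 3 × 45/286 = 135/286.

135/286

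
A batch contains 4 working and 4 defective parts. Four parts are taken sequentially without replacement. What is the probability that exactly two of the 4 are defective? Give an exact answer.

18/35

One ordering (defective drawn first) has probability 4/8 × 3/7 × 4/6 × 3/5 = 144/1680 = 3/35.
There are C(4,2) = 6 such orderings, each equally likely, so P = 6 × 3/35 = 18/35.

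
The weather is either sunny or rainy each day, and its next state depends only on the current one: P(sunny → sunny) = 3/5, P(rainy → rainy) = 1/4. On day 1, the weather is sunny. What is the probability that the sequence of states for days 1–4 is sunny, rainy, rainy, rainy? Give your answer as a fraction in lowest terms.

Day 1 is given. For each transition, use the conditional probability from the current state:
P(rainy | sunny) = 2/5; P(rainy | rainy) = 1/4; P(rainy | rainy) = 1/4.
P = 2/5 × 1/4 × 1/4 = 2/80 = 1/40.

1/40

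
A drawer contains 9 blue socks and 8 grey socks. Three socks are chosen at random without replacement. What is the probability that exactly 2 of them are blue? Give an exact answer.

36/85

One ordering (blue drawn first) has probability 9/17 × 8/16 × 8/15 = 576/4080 = 12/85.
There are C(3,2) = 3 such orderings, each equally likely, so P = 3 × 12/85 = 36/85.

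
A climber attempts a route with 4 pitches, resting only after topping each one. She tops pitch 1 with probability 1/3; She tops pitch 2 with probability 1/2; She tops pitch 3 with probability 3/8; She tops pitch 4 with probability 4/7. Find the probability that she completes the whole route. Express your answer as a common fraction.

1/28

The events are sequential, so multiply the conditional probabilities:
P = 1/3 × 1/2 × 3/8 × 4/7 = 12/336 = 1/28.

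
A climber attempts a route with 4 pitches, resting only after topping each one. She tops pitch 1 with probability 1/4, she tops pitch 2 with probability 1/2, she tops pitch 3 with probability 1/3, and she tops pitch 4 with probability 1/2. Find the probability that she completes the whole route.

1/48

Multiplying along the chain,
P = 1/4 × 1/2 × 1/3 × 1/2 = 1/48.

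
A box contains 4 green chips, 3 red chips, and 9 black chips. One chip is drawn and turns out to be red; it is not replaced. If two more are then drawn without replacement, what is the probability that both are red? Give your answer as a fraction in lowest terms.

1/105

After the first draw, 2 of the remaining 15 chips are red.
P = 2/15 × 1/14 = 2/210 = 1/105.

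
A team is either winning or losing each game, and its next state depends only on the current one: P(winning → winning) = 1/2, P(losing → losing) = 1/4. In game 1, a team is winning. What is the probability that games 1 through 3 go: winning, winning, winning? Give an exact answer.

Game 1 is given. For each transition, use the conditional probability from the current state:
P(winning | winning) = 1/2; P(winning | winning) = 1/2.
P = 1/2 × 1/2 = 1/4.

1/4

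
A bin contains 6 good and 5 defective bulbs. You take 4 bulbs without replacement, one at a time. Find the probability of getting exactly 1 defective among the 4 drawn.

One ordering (defective drawn first) has probability 5/11 × 6/10 × 5/9 × 4/8 = 600/7920 = 5/66.
There are C(4,1) = 4 such orderings, each equally likely, so P = 4 × 5/66 = 10/33.

10/33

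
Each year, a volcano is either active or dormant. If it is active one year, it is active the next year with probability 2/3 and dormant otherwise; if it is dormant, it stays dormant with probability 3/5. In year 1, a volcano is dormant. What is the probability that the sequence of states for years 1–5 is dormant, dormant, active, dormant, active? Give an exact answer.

Year 1 is given. For each transition, use the conditional probability from the current state:
P(dormant | dormant) = 3/5; P(active | dormant) = 2/5; P(dormant | active) = 1/3; P(active | dormant) = 2/5.
P = 3/5 × 2/5 × 1/3 × 2/5 = 12/375 = 4/125.

4/125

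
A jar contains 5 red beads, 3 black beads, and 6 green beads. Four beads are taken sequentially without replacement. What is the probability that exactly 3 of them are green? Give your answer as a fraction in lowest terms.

One ordering (green drawn first) has probability 6/14 × 5/13 × 4/12 × 8/11 = 960/24024 = 40/1001.
There are C(4,3) = 4 such orderings, each equally likely, so P = 4 × 40/1001 = 160/1001.

160/1001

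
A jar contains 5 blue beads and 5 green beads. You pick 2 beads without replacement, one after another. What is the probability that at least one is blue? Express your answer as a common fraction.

P(no blue) = 5/10 × 4/9 = 20/90 = 2/9.
P(at least one) = 1 − 2/9 = 7/9.

7/9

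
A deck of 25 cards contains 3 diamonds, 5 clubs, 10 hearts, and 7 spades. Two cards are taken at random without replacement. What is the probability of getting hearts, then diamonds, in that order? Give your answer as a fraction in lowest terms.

Chain rule:
P = 10/25 × 3/24 = 30/600 = 1/20.

1/20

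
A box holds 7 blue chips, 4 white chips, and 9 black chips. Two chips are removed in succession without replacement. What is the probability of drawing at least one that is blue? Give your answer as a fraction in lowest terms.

56/95

P(no blue) = 13/20 × 12/19 = 156/380 = 39/95.
P(at least one) = 1 − 39/95 = 56/95.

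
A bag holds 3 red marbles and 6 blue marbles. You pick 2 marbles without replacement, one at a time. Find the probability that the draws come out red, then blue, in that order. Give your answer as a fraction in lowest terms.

1/4

Each draw changes the counts, so multiply the conditional probabilities along the sequence:
P = 3/9 × 6/8 = 18/72 = 1/4.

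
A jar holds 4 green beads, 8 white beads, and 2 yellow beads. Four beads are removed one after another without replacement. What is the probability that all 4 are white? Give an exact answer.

P(every draw is white) = 8/14 × 7/13 × 6/12 × 5/11 = 1680/24024 = 10/143.

10/143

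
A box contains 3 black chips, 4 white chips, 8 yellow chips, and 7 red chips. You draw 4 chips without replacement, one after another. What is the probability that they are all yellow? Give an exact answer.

2/209

P(all yellow) = 8/22 × 7/21 × 6/20 × 5/19 = 1680/175560 = 2/209.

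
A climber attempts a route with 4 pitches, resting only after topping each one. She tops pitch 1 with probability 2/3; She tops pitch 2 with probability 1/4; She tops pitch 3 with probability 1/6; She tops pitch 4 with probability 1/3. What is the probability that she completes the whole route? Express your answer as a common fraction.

1/108

Multiplying along the chain,
P = 2/3 × 1/4 × 1/6 × 1/3 = 2/216 = 1/108.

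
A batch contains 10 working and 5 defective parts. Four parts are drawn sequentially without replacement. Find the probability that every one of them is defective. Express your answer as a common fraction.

1/273

P(every draw is defective) = 5/15 × 4/14 × 3/13 × 2/12 = 120/32760 = 1/273.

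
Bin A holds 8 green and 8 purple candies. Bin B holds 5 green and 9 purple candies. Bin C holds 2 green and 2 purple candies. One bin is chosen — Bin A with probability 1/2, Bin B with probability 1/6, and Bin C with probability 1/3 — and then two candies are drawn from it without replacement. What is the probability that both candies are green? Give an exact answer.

3121/16380

From Bin A: P(both green) = (8/16)(7/15) = 7/30.
From Bin B: P(both green) = (5/14)(4/13) = 10/91.
From Bin C: P(both green) = (2/4)(1/3) = 1/6.
Total probability = (1/2)(7/30) + (1/6)(10/91) + (1/3)(1/6) = 3121/16380.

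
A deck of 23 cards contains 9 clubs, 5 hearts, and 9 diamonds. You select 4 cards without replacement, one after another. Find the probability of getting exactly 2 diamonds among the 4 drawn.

One ordering (diamonds drawn first) has probability 9/23 × 8/22 × 14/21 × 13/20 = 13104/212520 = 78/1265.
There are C(4,2) = 6 such orderings, each equally likely, so P = 6 × 78/1265 = 468/1265.

468/1265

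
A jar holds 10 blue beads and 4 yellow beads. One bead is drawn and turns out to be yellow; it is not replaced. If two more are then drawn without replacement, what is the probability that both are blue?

With the first bead removed, 10 blue remain out of 13.
P = 10/13 × 9/12 = 90/156 = 15/26.

15/26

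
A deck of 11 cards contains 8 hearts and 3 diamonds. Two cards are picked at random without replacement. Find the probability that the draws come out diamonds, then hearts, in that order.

Each draw changes the counts, so multiply the conditional probabilities along the sequence:
P = 3/11 × 8/10 = 24/110 = 12/55.

12/55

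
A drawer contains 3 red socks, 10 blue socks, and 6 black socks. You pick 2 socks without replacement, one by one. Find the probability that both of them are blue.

5/19

P(all blue) = 10/19 × 9/18 = 90/342 = 5/19.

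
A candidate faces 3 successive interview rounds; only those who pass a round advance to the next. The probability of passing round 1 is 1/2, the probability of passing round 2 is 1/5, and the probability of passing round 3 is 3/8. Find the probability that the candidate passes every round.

3/80

Each stage is reached only if all earlier stages succeed, so
P = 1/2 × 1/5 × 3/8 = 3/80.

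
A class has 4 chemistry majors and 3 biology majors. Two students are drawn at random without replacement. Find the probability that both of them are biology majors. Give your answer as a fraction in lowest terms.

1/7

P(all biology majors) = 3/7 × 2/6 = 6/42 = 1/7.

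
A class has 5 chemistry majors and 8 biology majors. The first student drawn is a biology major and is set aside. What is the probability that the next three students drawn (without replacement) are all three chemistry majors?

1/22

After the first draw, 5 of the remaining 12 students are chemistry majors.
P = 5/12 × 4/11 × 3/10 = 60/1320 = 1/22.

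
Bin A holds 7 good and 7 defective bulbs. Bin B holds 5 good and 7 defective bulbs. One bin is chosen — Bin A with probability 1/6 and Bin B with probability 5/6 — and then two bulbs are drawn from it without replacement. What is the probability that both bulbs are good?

212/1287

From Bin A: P(both good) = (7/14)(6/13) = 3/13.
From Bin B: P(both good) = (5/12)(4/11) = 5/33.
Total probability = (1/6)(3/13) + (5/6)(5/33) = 212/1287.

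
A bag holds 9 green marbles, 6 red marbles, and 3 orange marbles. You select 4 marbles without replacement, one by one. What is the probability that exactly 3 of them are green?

One ordering (green drawn first) has probability 9/18 × 8/17 × 7/16 × 9/15 = 4536/73440 = 21/340.
There are C(4,3) = 4 such orderings, each equally likely, so P = 4 × 21/340 = 21/85.

21/85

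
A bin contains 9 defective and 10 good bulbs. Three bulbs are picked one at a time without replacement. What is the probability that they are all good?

40/323

P = 10/19 × 9/18 × 8/17 = 720/5814 = 40/323.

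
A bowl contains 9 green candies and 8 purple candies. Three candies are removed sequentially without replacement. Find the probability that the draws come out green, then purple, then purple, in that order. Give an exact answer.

21/170

Each draw changes the counts, so multiply the conditional probabilities along the sequence:
P = 9/17 × 8/16 × 7/15 = 504/4080 = 21/170.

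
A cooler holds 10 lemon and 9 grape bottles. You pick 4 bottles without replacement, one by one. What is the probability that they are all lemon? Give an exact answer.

35/646

P = 10/19 × 9/18 × 8/17 × 7/16 = 5040/93024 = 35/646.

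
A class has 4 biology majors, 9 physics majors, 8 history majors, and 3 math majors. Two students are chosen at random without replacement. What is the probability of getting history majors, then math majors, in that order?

1/23

Each draw changes the counts, so multiply the conditional probabilities along the sequence:
P = 8/24 × 3/23 = 24/552 = 1/23.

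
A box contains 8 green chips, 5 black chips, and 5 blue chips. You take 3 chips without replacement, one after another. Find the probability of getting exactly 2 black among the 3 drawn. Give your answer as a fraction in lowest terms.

One ordering (black drawn first) has probability 5/18 × 4/17 × 13/16 = 260/4896 = 65/1224.
There are C(3,2) = 3 such orderings, each equally likely, so P = 3 × 65/1224 = 65/408.

65/408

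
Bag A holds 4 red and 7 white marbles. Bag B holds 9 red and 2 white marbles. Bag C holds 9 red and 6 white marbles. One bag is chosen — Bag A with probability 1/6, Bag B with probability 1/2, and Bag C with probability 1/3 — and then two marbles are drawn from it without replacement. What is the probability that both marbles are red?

From Bag A: P(both red) = (4/11)(3/10) = 6/55.
From Bag B: P(both red) = (9/11)(8/10) = 36/55.
From Bag C: P(both red) = (9/15)(8/14) = 12/35.
Total probability = (1/6)(6/55) + (1/2)(36/55) + (1/3)(12/35) = 177/385.

177/385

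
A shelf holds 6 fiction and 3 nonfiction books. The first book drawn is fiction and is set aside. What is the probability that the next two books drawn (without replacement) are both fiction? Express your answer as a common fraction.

After the first draw, 5 of the remaining 8 books are fiction.
P = 5/8 × 4/7 = 20/56 = 5/14.

5/14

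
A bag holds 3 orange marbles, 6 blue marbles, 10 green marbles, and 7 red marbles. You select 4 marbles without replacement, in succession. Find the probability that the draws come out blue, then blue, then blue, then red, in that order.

7/2990

Each draw changes the counts, so multiply the conditional probabilities along the sequence:
P = 6/26 × 5/25 × 4/24 × 7/23 = 840/358800 = 7/2990.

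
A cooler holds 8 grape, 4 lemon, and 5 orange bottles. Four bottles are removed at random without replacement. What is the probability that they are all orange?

1/476

P(every draw is orange) = 5/17 × 4/16 × 3/15 × 2/14 = 120/57120 = 1/476.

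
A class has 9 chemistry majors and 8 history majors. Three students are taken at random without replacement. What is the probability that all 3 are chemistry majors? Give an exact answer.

21/170

P(all chemistry majors) = 9/17 × 8/16 × 7/15 = 504/4080 = 21/170.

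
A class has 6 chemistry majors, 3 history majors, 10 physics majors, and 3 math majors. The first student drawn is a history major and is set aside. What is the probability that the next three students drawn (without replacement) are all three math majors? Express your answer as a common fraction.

With the first student removed, 3 math majors remain out of 21.
P = 3/21 × 2/20 × 1/19 = 6/7980 = 1/1330.

1/1330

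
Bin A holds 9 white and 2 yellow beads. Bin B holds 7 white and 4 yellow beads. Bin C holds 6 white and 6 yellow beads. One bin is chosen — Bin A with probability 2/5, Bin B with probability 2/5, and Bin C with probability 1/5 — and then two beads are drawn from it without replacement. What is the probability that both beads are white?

23/50

From Bin A: P(both white) = (9/11)(8/10) = 36/55.
From Bin B: P(both white) = (7/11)(6/10) = 21/55.
From Bin C: P(both white) = (6/12)(5/11) = 5/22.
Total probability = (2/5)(36/55) + (2/5)(21/55) + (1/5)(5/22) = 23/50.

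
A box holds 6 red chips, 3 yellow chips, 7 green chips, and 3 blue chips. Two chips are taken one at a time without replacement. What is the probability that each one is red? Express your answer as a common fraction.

5/57

P(all red) = 6/19 × 5/18 = 30/342 = 5/57.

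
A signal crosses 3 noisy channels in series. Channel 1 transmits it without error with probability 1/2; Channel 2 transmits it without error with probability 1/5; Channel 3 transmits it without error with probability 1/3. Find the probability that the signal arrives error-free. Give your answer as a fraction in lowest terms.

Multiplying along the chain,
P = 1/2 × 1/5 × 1/3 = 1/30.

1/30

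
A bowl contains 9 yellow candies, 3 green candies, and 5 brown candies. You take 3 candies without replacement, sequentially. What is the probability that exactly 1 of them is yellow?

One ordering (yellow drawn first) has probability 9/17 × 8/16 × 7/15 = 504/4080 = 21/170.
There are C(3,1) = 3 such orderings, each equally likely, so P = 3 × 21/170 = 63/170.

63/170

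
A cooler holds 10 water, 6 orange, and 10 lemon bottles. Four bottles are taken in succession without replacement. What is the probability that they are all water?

P(all water) = 10/26 × 9/25 × 8/24 × 7/23 = 5040/358800 = 21/1495.

21/1495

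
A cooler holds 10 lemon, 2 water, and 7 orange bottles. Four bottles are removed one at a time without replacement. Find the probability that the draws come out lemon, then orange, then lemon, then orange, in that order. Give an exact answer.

105/2584

Each draw changes the counts, so multiply the conditional probabilities along the sequence:
P = 10/19 × 7/18 × 9/17 × 6/16 = 3780/93024 = 105/2584.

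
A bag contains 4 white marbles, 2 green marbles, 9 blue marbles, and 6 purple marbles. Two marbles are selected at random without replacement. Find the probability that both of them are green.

P = 2/21 × 1/20 = 2/420 = 1/210.

1/210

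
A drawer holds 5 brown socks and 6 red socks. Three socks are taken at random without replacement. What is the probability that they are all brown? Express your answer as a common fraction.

P(all brown) = 5/11 × 4/10 × 3/9 = 60/990 = 2/33.

2/33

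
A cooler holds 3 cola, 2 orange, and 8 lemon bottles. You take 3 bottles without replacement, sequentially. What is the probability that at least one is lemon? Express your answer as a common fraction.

P(no lemon) = 5/13 × 4/12 × 3/11 = 60/1716 = 5/143.
P(at least one) = 1 − 5/143 = 138/143.

138/143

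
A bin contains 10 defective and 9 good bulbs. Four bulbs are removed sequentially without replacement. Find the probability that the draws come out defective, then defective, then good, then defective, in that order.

Chain rule:
P = 10/19 × 9/18 × 9/17 × 8/16 = 6480/93024 = 45/646.

45/646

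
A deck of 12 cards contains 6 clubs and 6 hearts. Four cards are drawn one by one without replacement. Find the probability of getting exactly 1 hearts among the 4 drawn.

One ordering (a heart drawn first) has probability 6/12 × 6/11 × 5/10 × 4/9 = 720/11880 = 2/33.
There are C(4,1) = 4 such orderings, each equally likely, so P = 4 × 2/33 = 8/33.

8/33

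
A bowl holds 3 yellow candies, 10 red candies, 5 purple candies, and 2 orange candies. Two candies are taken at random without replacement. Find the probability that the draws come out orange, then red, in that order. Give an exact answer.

Each draw changes the counts, so multiply the conditional probabilities along the sequence:
P = 2/20 × 10/19 = 20/380 = 1/19.

1/19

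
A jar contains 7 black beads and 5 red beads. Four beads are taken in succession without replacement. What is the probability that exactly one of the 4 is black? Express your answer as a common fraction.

14/99

One ordering (black drawn first) has probability 7/12 × 5/11 × 4/10 × 3/9 = 420/11880 = 7/198.
There are C(4,1) = 4 such orderings, each equally likely, so P = 4 × 7/198 = 14/99.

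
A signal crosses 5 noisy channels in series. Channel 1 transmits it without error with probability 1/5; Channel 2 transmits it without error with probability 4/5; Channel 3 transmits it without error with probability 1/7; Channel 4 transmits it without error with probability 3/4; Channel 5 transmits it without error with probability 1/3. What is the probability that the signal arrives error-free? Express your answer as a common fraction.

1/175

Each stage is reached only if all earlier stages succeed, so
P = 1/5 × 4/5 × 1/7 × 3/4 × 1/3 = 12/2100 = 1/175.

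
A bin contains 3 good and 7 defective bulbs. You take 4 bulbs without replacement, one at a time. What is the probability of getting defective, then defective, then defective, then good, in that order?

Each draw changes the counts, so multiply the conditional probabilities along the sequence:
P = 7/10 × 6/9 × 5/8 × 3/7 = 630/5040 = 1/8.

1/8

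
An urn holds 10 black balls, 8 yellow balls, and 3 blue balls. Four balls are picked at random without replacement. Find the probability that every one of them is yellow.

2/171

P(all yellow) = 8/21 × 7/20 × 6/19 × 5/18 = 1680/143640 = 2/171.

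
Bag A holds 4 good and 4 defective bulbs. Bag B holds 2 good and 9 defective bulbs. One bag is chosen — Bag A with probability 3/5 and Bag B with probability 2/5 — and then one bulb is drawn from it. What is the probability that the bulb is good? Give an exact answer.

41/110

From Bag A: P(good) = 4/8.
From Bag B: P(good) = 2/11.
Total probability = (3/5)(4/8) + (2/5)(2/11) = 41/110.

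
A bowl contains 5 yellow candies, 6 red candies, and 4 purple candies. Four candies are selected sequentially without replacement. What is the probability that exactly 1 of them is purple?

44/91

One ordering (purple drawn first) has probability 4/15 × 11/14 × 10/13 × 9/12 = 3960/32760 = 11/91.
There are C(4,1) = 4 such orderings, each equally likely, so P = 4 × 11/91 = 44/91.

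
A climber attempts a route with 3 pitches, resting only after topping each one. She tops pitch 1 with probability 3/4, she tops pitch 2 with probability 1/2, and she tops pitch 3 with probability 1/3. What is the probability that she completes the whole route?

The events are sequential, so multiply the conditional probabilities:
P = 3/4 × 1/2 × 1/3 = 3/24 = 1/8.

1/8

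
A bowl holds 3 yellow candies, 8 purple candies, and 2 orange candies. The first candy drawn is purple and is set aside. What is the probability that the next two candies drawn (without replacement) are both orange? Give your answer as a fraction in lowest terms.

After the first draw, 2 of the remaining 12 candies are orange.
P = 2/12 × 1/11 = 2/132 = 1/66.

1/66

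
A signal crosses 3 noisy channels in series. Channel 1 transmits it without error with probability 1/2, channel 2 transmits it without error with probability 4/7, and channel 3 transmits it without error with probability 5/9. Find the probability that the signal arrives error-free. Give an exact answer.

10/63

Each stage is reached only if all earlier stages succeed, so
P = 1/2 × 4/7 × 5/9 = 20/126 = 10/63.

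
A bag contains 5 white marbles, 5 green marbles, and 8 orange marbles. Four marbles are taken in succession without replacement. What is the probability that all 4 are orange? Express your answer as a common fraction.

P(every draw is orange) = 8/18 × 7/17 × 6/16 × 5/15 = 1680/73440 = 7/306.

7/306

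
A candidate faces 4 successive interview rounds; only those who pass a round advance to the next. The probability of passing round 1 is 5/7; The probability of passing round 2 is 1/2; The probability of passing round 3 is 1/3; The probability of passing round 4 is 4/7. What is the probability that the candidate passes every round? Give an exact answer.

Multiplying along the chain,
P = 5/7 × 1/2 × 1/3 × 4/7 = 20/294 = 10/147.

10/147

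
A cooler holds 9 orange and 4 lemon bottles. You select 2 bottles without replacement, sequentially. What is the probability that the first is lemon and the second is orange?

3/13

Multiply the probability of each draw given the previous ones:
P = 4/13 × 9/12 = 36/156 = 3/13.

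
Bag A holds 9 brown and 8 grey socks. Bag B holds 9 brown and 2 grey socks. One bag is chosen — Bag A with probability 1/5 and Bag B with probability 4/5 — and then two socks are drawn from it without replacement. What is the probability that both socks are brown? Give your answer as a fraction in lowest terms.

From Bag A: P(both brown) = (9/17)(8/16) = 9/34.
From Bag B: P(both brown) = (9/11)(8/10) = 36/55.
Total probability = (1/5)(9/34) + (4/5)(36/55) = 5391/9350.

5391/9350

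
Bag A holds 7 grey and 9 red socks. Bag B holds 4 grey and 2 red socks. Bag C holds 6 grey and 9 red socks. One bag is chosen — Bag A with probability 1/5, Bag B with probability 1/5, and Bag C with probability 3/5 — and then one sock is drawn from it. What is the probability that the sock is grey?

553/1200

From Bag A: P(grey) = 7/16.
From Bag B: P(grey) = 4/6.
From Bag C: P(grey) = 6/15.
Total probability = (1/5)(7/16) + (1/5)(4/6) + (3/5)(6/15) = 553/1200.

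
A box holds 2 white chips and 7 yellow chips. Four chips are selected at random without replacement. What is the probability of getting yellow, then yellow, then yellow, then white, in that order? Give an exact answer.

5/36

Chain rule:
P = 7/9 × 6/8 × 5/7 × 2/6 = 420/3024 = 5/36.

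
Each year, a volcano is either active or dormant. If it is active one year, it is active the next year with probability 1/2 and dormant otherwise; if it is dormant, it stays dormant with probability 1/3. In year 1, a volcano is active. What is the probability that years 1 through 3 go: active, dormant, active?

Year 1 is given. For each transition, use the conditional probability from the current state:
P(dormant | active) = 1/2; P(active | dormant) = 2/3.
P = 1/2 × 2/3 = 2/6 = 1/3.

1/3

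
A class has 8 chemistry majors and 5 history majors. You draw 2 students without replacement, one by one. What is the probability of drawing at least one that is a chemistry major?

34/39

P(no chemistry majors) = 5/13 × 4/12 = 20/156 = 5/39.
P(at least one) = 1 − 5/39 = 34/39.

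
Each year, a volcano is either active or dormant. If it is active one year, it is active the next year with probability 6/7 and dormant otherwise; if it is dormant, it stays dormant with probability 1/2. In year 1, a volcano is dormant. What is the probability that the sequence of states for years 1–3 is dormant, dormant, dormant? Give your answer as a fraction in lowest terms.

1/4

Year 1 is given. For each transition, use the conditional probability from the current state:
P(dormant | dormant) = 1/2; P(dormant | dormant) = 1/2.
P = 1/2 × 1/2 = 1/4.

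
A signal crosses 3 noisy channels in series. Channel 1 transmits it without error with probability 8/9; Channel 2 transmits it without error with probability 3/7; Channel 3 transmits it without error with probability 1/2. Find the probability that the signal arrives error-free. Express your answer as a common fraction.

4/21

Each stage is reached only if all earlier stages succeed, so
P = 8/9 × 3/7 × 1/2 = 24/126 = 4/21.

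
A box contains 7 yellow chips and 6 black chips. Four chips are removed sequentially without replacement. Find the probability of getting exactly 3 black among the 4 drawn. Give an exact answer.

One ordering (black drawn first) has probability 6/13 × 5/12 × 4/11 × 7/10 = 840/17160 = 7/143.
There are C(4,3) = 4 such orderings, each equally likely, so P = 4 × 7/143 = 28/143.

28/143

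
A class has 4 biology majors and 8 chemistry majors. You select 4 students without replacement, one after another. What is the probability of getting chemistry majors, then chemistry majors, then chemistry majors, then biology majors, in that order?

56/495

Chain rule:
P = 8/12 × 7/11 × 6/10 × 4/9 = 1344/11880 = 56/495.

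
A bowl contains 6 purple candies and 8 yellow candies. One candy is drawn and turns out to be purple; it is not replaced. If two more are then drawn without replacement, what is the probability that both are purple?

5/39

After the first draw, 5 of the remaining 13 candies are purple.
P = 5/13 × 4/12 = 20/156 = 5/39.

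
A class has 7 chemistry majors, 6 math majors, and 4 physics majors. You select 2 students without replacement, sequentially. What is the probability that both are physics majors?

P(all physics majors) = 4/17 × 3/16 = 12/272 = 3/68.

3/68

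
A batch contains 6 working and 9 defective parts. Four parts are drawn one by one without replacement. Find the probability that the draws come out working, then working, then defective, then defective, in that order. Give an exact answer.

6/91

Each draw changes the counts, so multiply the conditional probabilities along the sequence:
P = 6/15 × 5/14 × 9/13 × 8/12 = 2160/32760 = 6/91.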